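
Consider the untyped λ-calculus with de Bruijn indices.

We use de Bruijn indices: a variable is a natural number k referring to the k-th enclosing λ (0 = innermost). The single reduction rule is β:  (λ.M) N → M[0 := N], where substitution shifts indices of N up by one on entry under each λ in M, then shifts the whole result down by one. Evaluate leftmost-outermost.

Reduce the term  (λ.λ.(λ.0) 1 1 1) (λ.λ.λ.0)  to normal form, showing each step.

  start: (λ.λ.(λ.0) 1 1 1) (λ.λ.λ.0)
  →1  λ.(λ.0) (λ.λ.λ.0) (λ.λ.λ.0) (λ.λ.λ.0)
  →2  λ.(λ.λ.λ.0) (λ.λ.λ.0) (λ.λ.λ.0)
  →3  λ.(λ.λ.0) (λ.λ.λ.0)
  →4  λ.λ.0

Answer: normal form = λ.λ.0  (in 4 steps)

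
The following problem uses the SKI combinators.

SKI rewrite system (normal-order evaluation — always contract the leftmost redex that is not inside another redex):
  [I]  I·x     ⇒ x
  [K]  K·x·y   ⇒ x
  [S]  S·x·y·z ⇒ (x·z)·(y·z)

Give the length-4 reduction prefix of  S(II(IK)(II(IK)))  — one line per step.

Answer: after 4 steps: S(K(I(IK)))

Derivation:
  start: S(II(IK)(II(IK)))
  [1] S(I(IK)(II(IK)))
  [2] S(IK(II(IK)))
  [3] S(K(II(IK)))
  [4] S(K(I(IK)))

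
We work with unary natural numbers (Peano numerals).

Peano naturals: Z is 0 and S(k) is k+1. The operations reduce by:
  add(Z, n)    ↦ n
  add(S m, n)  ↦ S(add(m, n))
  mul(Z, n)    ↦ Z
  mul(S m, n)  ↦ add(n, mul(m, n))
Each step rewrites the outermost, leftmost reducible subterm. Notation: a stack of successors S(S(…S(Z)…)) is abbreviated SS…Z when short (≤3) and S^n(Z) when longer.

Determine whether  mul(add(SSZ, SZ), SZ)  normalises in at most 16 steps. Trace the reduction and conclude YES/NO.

Answer: YES — reaches normal form SSSZ in 13 ≤ 16 steps

Reduction:
  start: mul(add(SSZ, SZ), SZ)
  →1  mul(S(add(SZ, SZ)), SZ)
  →2  add(SZ, mul(add(SZ, SZ), SZ))
  →3  S(add(Z, mul(add(SZ, SZ), SZ)))
  →4  S(mul(add(SZ, SZ), SZ))
  →5  S(mul(S(add(Z, SZ)), SZ))
  →6  S(add(SZ, mul(add(Z, SZ), SZ)))
  →7  S(S(add(Z, mul(add(Z, SZ), SZ))))
  →8  S(S(mul(add(Z, SZ), SZ)))
  →9  S(S(mul(SZ, SZ)))
  →10  S(S(add(SZ, mul(Z, SZ))))
  →11  S(S(S(add(Z, mul(Z, SZ)))))
  →12  S(S(S(mul(Z, SZ))))
  →13  SSSZ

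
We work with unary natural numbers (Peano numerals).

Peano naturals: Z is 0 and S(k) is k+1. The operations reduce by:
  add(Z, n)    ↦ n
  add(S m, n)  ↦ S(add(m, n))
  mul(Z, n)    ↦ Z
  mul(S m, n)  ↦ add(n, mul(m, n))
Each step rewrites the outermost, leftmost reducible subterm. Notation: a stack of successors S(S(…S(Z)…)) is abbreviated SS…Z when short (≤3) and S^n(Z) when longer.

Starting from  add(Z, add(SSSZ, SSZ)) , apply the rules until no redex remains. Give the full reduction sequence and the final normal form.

Answer: normal form = S^5(Z)  (in 5 steps)

Reduction:
  start: add(Z, add(SSSZ, SSZ))
  step 1: add(SSSZ, SSZ)
  step 2: S(add(SSZ, SSZ))
  step 3: S(S(add(SZ, SSZ)))
  step 4: S(S(S(add(Z, SSZ))))
  step 5: S^5(Z)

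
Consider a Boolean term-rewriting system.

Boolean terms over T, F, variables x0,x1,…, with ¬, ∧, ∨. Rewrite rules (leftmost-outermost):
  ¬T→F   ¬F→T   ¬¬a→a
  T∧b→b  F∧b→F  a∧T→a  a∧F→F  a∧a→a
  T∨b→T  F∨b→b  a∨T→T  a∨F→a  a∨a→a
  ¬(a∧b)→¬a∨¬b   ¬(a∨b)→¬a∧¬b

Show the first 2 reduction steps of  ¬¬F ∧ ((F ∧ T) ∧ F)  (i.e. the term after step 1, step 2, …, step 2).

Answer: after 2 steps: F

Working:
  start: ¬¬F ∧ ((F ∧ T) ∧ F)
  step 1: F ∧ ((F ∧ T) ∧ F)
  step 2: F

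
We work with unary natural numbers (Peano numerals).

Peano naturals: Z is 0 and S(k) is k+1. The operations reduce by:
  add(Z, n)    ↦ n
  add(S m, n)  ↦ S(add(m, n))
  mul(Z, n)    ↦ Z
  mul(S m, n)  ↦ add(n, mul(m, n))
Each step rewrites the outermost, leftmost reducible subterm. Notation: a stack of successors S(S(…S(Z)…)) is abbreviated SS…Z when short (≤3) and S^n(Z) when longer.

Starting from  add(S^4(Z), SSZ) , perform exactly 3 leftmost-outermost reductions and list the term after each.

Answer: after 3 steps: S(S(S(add(SZ, SSZ))))

Reduction:
  start: add(S^4(Z), SSZ)
  step 1: S(add(SSSZ, SSZ))
  step 2: S(S(add(SSZ, SSZ)))
  step 3: S(S(S(add(SZ, SSZ))))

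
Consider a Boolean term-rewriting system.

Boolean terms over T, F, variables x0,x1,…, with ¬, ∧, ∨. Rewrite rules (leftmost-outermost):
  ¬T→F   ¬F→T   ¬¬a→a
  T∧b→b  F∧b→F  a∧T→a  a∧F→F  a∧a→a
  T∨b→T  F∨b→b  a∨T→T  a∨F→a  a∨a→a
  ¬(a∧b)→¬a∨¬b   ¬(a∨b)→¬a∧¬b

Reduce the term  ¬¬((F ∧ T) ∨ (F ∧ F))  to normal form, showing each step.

Answer: normal form = F  (in 4 steps)

Derivation:
  start: ¬¬((F ∧ T) ∨ (F ∧ F))
  step 1: (F ∧ T) ∨ (F ∧ F)
  step 2: F ∨ (F ∧ F)
  step 3: F ∧ F
  step 4: F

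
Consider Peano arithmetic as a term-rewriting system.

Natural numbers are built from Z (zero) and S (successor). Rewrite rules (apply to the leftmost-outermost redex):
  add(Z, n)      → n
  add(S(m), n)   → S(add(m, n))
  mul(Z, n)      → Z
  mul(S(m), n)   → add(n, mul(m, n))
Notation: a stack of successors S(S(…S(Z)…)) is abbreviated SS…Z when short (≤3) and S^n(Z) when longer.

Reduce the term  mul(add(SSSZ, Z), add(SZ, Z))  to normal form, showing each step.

Answer: normal form = SSSZ  (in 20 steps)

Derivation:
  start: mul(add(SSSZ, Z), add(SZ, Z))
  →1  mul(S(add(SSZ, Z)), add(SZ, Z))
  →2  add(add(SZ, Z), mul(add(SSZ, Z), add(SZ, Z)))
  →3  add(S(add(Z, Z)), mul(add(SSZ, Z), add(SZ, Z)))
  →4  S(add(add(Z, Z), mul(add(SSZ, Z), add(SZ, Z))))
  →5  S(add(Z, mul(add(SSZ, Z), add(SZ, Z))))
  →6  S(mul(add(SSZ, Z), add(SZ, Z)))
  →7  S(mul(S(add(SZ, Z)), add(SZ, Z)))
  →8  S(add(add(SZ, Z), mul(add(SZ, Z), add(SZ, Z))))
  →9  S(add(S(add(Z, Z)), mul(add(SZ, Z), add(SZ, Z))))
  →10  S(S(add(add(Z, Z), mul(add(SZ, Z), add(SZ, Z)))))
  →11  S(S(add(Z, mul(add(SZ, Z), add(SZ, Z)))))
  →12  S(S(mul(add(SZ, Z), add(SZ, Z))))
  →13  S(S(mul(S(add(Z, Z)), add(SZ, Z))))
  →14  S(S(add(add(SZ, Z), mul(add(Z, Z), add(SZ, Z)))))
  →15  S(S(add(S(add(Z, Z)), mul(add(Z, Z), add(SZ, Z)))))
  →16  S(S(S(add(add(Z, Z), mul(add(Z, Z), add(SZ, Z))))))
  →17  S(S(S(add(Z, mul(add(Z, Z), add(SZ, Z))))))
  →18  S(S(S(mul(add(Z, Z), add(SZ, Z)))))
  →19  S(S(S(mul(Z, add(SZ, Z)))))
  →20  SSSZ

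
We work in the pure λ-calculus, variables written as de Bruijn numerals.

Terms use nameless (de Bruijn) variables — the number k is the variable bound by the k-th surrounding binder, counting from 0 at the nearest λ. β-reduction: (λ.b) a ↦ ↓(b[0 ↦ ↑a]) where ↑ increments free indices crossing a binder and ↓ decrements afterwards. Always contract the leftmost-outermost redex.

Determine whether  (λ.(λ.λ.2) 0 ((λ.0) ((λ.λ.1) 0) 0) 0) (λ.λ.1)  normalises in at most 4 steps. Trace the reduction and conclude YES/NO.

Answer: YES — reaches normal form λ.λ.λ.1 in 4 ≤ 4 steps

Reduction:
  start: (λ.(λ.λ.2) 0 ((λ.0) ((λ.λ.1) 0) 0) 0) (λ.λ.1)
  step 1: (λ.λ.λ.λ.1) (λ.λ.1) ((λ.0) ((λ.λ.1) (λ.λ.1)) (λ.λ.1)) (λ.λ.1)
  step 2: (λ.λ.λ.1) ((λ.0) ((λ.λ.1) (λ.λ.1)) (λ.λ.1)) (λ.λ.1)
  step 3: (λ.λ.1) (λ.λ.1)
  step 4: λ.λ.λ.1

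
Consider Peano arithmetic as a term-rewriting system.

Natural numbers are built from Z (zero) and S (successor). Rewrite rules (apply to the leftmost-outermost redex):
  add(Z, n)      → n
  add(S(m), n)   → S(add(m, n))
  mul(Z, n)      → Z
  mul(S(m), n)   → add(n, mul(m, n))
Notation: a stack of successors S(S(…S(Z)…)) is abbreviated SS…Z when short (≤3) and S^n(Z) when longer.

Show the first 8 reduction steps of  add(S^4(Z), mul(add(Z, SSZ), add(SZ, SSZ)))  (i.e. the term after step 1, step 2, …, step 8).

Answer: after 8 steps: S(S(S(S(add(S(add(Z, SSZ)), mul(SZ, add(SZ, SSZ)))))))

Derivation:
  start: add(S^4(Z), mul(add(Z, SSZ), add(SZ, SSZ)))
  →1  S(add(SSSZ, mul(add(Z, SSZ), add(SZ, SSZ))))
  →2  S(S(add(SSZ, mul(add(Z, SSZ), add(SZ, SSZ)))))
  →3  S(S(S(add(SZ, mul(add(Z, SSZ), add(SZ, SSZ))))))
  →4  S(S(S(S(add(Z, mul(add(Z, SSZ), add(SZ, SSZ)))))))
  →5  S(S(S(S(mul(add(Z, SSZ), add(SZ, SSZ))))))
  →6  S(S(S(S(mul(SSZ, add(SZ, SSZ))))))
  →7  S(S(S(S(add(add(SZ, SSZ), mul(SZ, add(SZ, SSZ)))))))
  →8  S(S(S(S(add(S(add(Z, SSZ)), mul(SZ, add(SZ, SSZ)))))))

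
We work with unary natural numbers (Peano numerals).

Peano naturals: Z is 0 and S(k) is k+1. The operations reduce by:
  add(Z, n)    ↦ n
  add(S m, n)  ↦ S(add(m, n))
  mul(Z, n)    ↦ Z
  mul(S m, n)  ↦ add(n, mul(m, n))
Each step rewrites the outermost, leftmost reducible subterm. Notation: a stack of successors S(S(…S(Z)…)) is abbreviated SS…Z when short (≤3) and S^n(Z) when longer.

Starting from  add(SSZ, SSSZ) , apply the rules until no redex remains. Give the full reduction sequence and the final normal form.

  start: add(SSZ, SSSZ)
  [1] S(add(SZ, SSSZ))
  [2] S(S(add(Z, SSSZ)))
  [3] S^5(Z)

Answer: normal form = S^5(Z)  (in 3 steps)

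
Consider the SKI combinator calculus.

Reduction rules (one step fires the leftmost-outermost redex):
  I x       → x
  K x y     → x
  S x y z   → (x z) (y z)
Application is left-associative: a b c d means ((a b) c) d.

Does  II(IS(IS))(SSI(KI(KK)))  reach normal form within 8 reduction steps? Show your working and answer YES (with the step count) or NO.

Answer: YES — reaches normal form SS(SII) in 8 ≤ 8 steps

Reduction:
  start: II(IS(IS))(SSI(KI(KK)))
  →1  I(IS(IS))(SSI(KI(KK)))
  →2  IS(IS)(SSI(KI(KK)))
  →3  S(IS)(SSI(KI(KK)))
  →4  SS(SSI(KI(KK)))
  →5  SS(S(KI(KK))(I(KI(KK))))
  →6  SS(SI(I(KI(KK))))
  →7  SS(SI(KI(KK)))
  →8  SS(SII)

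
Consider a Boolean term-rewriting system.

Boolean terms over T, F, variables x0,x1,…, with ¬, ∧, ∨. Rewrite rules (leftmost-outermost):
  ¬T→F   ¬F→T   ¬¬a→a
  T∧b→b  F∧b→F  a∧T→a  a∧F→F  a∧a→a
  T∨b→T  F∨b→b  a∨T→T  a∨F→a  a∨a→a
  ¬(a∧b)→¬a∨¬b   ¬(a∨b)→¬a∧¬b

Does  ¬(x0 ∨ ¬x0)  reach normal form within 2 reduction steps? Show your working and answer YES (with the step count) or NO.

  start: ¬(x0 ∨ ¬x0)
  →1  ¬x0 ∧ ¬¬x0
  →2  ¬x0 ∧ x0

Answer: YES — reaches normal form ¬x0 ∧ x0 in 2 ≤ 2 steps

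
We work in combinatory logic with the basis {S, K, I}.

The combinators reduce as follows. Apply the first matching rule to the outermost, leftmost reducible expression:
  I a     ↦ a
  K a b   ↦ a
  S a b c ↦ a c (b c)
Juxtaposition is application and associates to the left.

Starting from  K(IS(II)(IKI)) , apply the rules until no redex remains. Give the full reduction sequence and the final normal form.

  start: K(IS(II)(IKI))
  [1] K(S(II)(IKI))
  [2] K(SI(IKI))
  [3] K(SI(KI))

Answer: normal form = K(SI(KI))  (in 3 steps)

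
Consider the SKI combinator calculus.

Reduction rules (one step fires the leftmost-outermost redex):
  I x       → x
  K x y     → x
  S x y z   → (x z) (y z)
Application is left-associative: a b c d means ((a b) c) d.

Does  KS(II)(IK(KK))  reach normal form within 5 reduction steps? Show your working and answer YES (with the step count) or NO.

Answer: YES — reaches normal form S(K(KK)) in 2 ≤ 5 steps

Derivation:
  start: KS(II)(IK(KK))
  step 1: S(IK(KK))
  step 2: S(K(KK))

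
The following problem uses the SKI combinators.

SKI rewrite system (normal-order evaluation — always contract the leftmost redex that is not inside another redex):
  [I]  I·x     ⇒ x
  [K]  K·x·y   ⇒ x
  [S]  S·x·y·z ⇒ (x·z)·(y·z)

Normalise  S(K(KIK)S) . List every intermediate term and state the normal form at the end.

  start: S(K(KIK)S)
  [1] S(KIK)
  [2] SI

Answer: normal form = SI  (in 2 steps)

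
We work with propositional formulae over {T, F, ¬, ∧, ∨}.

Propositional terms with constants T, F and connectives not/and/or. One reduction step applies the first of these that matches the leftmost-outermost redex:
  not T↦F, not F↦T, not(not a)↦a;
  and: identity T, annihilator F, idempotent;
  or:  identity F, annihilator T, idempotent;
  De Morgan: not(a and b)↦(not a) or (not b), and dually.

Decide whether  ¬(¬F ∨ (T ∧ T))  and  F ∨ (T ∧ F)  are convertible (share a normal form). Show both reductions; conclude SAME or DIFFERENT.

Term A:
  start: ¬(¬F ∨ (T ∧ T))
  [1] ¬¬F ∧ ¬(T ∧ T)
  [2] F ∧ ¬(T ∧ T)
  [3] F

Term B:
  start: F ∨ (T ∧ F)
  [1] T ∧ F
  [2] F

Answer: SAME — A ⇓ F, B ⇓ F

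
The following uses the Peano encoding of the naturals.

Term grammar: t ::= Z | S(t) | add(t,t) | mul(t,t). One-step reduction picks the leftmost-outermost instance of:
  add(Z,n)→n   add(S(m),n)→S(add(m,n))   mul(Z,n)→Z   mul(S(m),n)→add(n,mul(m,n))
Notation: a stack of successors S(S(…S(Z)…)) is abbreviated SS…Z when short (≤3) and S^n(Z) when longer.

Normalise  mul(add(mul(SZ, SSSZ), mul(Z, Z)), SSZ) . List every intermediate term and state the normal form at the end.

  start: mul(add(mul(SZ, SSSZ), mul(Z, Z)), SSZ)
  →1  mul(add(add(SSSZ, mul(Z, SSSZ)), mul(Z, Z)), SSZ)
  →2  mul(add(S(add(SSZ, mul(Z, SSSZ))), mul(Z, Z)), SSZ)
  →3  mul(S(add(add(SSZ, mul(Z, SSSZ)), mul(Z, Z))), SSZ)
  →4  add(SSZ, mul(add(add(SSZ, mul(Z, SSSZ)), mul(Z, Z)), SSZ))
  →5  S(add(SZ, mul(add(add(SSZ, mul(Z, SSSZ)), mul(Z, Z)), SSZ)))
  →6  S(S(add(Z, mul(add(add(SSZ, mul(Z, SSSZ)), mul(Z, Z)), SSZ))))
  →7  S(S(mul(add(add(SSZ, mul(Z, SSSZ)), mul(Z, Z)), SSZ)))
  →8  S(S(mul(add(S(add(SZ, mul(Z, SSSZ))), mul(Z, Z)), SSZ)))
  →9  S(S(mul(S(add(add(SZ, mul(Z, SSSZ)), mul(Z, Z))), SSZ)))
  →10  S(S(add(SSZ, mul(add(add(SZ, mul(Z, SSSZ)), mul(Z, Z)), SSZ))))
  →11  S(S(S(add(SZ, mul(add(add(SZ, mul(Z, SSSZ)), mul(Z, Z)), SSZ)))))
  →12  S(S(S(S(add(Z, mul(add(add(SZ, mul(Z, SSSZ)), mul(Z, Z)), SSZ))))))
  →13  S(S(S(S(mul(add(add(SZ, mul(Z, SSSZ)), mul(Z, Z)), SSZ)))))
  →14  S(S(S(S(mul(add(S(add(Z, mul(Z, SSSZ))), mul(Z, Z)), SSZ)))))
  →15  S(S(S(S(mul(S(add(add(Z, mul(Z, SSSZ)), mul(Z, Z))), SSZ)))))
  →16  S(S(S(S(add(SSZ, mul(add(add(Z, mul(Z, SSSZ)), mul(Z, Z)), SSZ))))))
  →17  S(S(S(S(S(add(SZ, mul(add(add(Z, mul(Z, SSSZ)), mul(Z, Z)), SSZ)))))))
  →18  S(S(S(S(S(S(add(Z, mul(add(add(Z, mul(Z, SSSZ)), mul(Z, Z)), SSZ))))))))
  →19  S(S(S(S(S(S(mul(add(add(Z, mul(Z, SSSZ)), mul(Z, Z)), SSZ)))))))
  →20  S(S(S(S(S(S(mul(add(mul(Z, SSSZ), mul(Z, Z)), SSZ)))))))
  →21  S(S(S(S(S(S(mul(add(Z, mul(Z, Z)), SSZ)))))))
  →22  S(S(S(S(S(S(mul(mul(Z, Z), SSZ)))))))
  →23  S(S(S(S(S(S(mul(Z, SSZ)))))))
  →24  S^6(Z)

Answer: normal form = S^6(Z)  (in 24 steps)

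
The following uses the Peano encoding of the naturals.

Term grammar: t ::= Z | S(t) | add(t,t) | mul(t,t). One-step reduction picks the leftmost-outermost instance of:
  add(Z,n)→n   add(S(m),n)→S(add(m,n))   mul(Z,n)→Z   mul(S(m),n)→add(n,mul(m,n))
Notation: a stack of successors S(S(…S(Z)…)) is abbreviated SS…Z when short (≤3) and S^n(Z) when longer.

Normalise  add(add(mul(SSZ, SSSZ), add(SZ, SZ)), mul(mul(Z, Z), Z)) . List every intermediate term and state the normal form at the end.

  start: add(add(mul(SSZ, SSSZ), add(SZ, SZ)), mul(mul(Z, Z), Z))
  →1  add(add(add(SSSZ, mul(SZ, SSSZ)), add(SZ, SZ)), mul(mul(Z, Z), Z))
  →2  add(add(S(add(SSZ, mul(SZ, SSSZ))), add(SZ, SZ)), mul(mul(Z, Z), Z))
  →3  add(S(add(add(SSZ, mul(SZ, SSSZ)), add(SZ, SZ))), mul(mul(Z, Z), Z))
  →4  S(add(add(add(SSZ, mul(SZ, SSSZ)), add(SZ, SZ)), mul(mul(Z, Z), Z)))
  →5  S(add(add(S(add(SZ, mul(SZ, SSSZ))), add(SZ, SZ)), mul(mul(Z, Z), Z)))
  →6  S(add(S(add(add(SZ, mul(SZ, SSSZ)), add(SZ, SZ))), mul(mul(Z, Z), Z)))
  →7  S(S(add(add(add(SZ, mul(SZ, SSSZ)), add(SZ, SZ)), mul(mul(Z, Z), Z))))
  →8  S(S(add(add(S(add(Z, mul(SZ, SSSZ))), add(SZ, SZ)), mul(mul(Z, Z), Z))))
  →9  S(S(add(S(add(add(Z, mul(SZ, SSSZ)), add(SZ, SZ))), mul(mul(Z, Z), Z))))
  →10  S(S(S(add(add(add(Z, mul(SZ, SSSZ)), add(SZ, SZ)), mul(mul(Z, Z), Z)))))
  →11  S(S(S(add(add(mul(SZ, SSSZ), add(SZ, SZ)), mul(mul(Z, Z), Z)))))
  →12  S(S(S(add(add(add(SSSZ, mul(Z, SSSZ)), add(SZ, SZ)), mul(mul(Z, Z), Z)))))
  →13  S(S(S(add(add(S(add(SSZ, mul(Z, SSSZ))), add(SZ, SZ)), mul(mul(Z, Z), Z)))))
  →14  S(S(S(add(S(add(add(SSZ, mul(Z, SSSZ)), add(SZ, SZ))), mul(mul(Z, Z), Z)))))
  →15  S(S(S(S(add(add(add(SSZ, mul(Z, SSSZ)), add(SZ, SZ)), mul(mul(Z, Z), Z))))))
  →16  S(S(S(S(add(add(S(add(SZ, mul(Z, SSSZ))), add(SZ, SZ)), mul(mul(Z, Z), Z))))))
  →17  S(S(S(S(add(S(add(add(SZ, mul(Z, SSSZ)), add(SZ, SZ))), mul(mul(Z, Z), Z))))))
  →18  S(S(S(S(S(add(add(add(SZ, mul(Z, SSSZ)), add(SZ, SZ)), mul(mul(Z, Z), Z)))))))
  →19  S(S(S(S(S(add(add(S(add(Z, mul(Z, SSSZ))), add(SZ, SZ)), mul(mul(Z, Z), Z)))))))
  →20  S(S(S(S(S(add(S(add(add(Z, mul(Z, SSSZ)), add(SZ, SZ))), mul(mul(Z, Z), Z)))))))
  →21  S(S(S(S(S(S(add(add(add(Z, mul(Z, SSSZ)), add(SZ, SZ)), mul(mul(Z, Z), Z))))))))
  →22  S(S(S(S(S(S(add(add(mul(Z, SSSZ), add(SZ, SZ)), mul(mul(Z, Z), Z))))))))
  →23  S(S(S(S(S(S(add(add(Z, add(SZ, SZ)), mul(mul(Z, Z), Z))))))))
  →24  S(S(S(S(S(S(add(add(SZ, SZ), mul(mul(Z, Z), Z))))))))
  →25  S(S(S(S(S(S(add(S(add(Z, SZ)), mul(mul(Z, Z), Z))))))))
  →26  S(S(S(S(S(S(S(add(add(Z, SZ), mul(mul(Z, Z), Z)))))))))
  →27  S(S(S(S(S(S(S(add(SZ, mul(mul(Z, Z), Z)))))))))
  →28  S(S(S(S(S(S(S(S(add(Z, mul(mul(Z, Z), Z))))))))))
  →29  S(S(S(S(S(S(S(S(mul(mul(Z, Z), Z)))))))))
  →30  S(S(S(S(S(S(S(S(mul(Z, Z)))))))))
  →31  S^8(Z)

Answer: normal form = S^8(Z)  (in 31 steps)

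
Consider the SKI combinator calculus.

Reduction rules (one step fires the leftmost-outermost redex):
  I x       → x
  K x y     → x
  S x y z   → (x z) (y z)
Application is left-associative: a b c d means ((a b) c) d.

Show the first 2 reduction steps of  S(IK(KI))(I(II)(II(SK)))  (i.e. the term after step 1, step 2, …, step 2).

  start: S(IK(KI))(I(II)(II(SK)))
  →1  S(K(KI))(I(II)(II(SK)))
  →2  S(K(KI))(II(II(SK)))

Answer: after 2 steps: S(K(KI))(II(II(SK)))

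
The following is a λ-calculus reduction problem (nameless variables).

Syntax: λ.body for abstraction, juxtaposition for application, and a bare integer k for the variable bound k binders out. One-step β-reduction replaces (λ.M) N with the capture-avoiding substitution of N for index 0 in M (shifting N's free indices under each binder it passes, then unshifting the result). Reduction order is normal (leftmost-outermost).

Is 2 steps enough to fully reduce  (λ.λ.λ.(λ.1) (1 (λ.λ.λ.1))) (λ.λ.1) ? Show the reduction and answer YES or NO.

Answer: YES — reaches normal form λ.λ.0 in 2 ≤ 2 steps

Derivation:
  start: (λ.λ.λ.(λ.1) (1 (λ.λ.λ.1))) (λ.λ.1)
  step 1: λ.λ.(λ.1) (1 (λ.λ.λ.1))
  step 2: λ.λ.0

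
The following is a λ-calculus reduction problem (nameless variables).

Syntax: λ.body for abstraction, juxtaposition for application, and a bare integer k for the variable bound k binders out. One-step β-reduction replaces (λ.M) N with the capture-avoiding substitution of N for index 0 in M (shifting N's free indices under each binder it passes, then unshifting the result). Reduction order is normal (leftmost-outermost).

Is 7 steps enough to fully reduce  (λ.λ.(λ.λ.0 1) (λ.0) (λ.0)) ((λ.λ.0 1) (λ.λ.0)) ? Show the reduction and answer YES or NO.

Answer: YES — reaches normal form λ.λ.0 in 4 ≤ 7 steps

Derivation:
  start: (λ.λ.(λ.λ.0 1) (λ.0) (λ.0)) ((λ.λ.0 1) (λ.λ.0))
  [1] λ.(λ.λ.0 1) (λ.0) (λ.0)
  [2] λ.(λ.0 (λ.0)) (λ.0)
  [3] λ.(λ.0) (λ.0)
  [4] λ.λ.0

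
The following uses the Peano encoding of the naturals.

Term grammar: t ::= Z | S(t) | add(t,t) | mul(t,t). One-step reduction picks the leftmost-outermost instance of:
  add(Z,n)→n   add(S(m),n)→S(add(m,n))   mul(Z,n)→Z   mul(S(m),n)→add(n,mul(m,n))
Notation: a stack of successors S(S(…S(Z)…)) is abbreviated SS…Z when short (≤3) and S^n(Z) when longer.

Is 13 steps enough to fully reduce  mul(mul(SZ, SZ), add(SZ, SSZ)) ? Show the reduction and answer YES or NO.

  start: mul(mul(SZ, SZ), add(SZ, SSZ))
  →1  mul(add(SZ, mul(Z, SZ)), add(SZ, SSZ))
  →2  mul(S(add(Z, mul(Z, SZ))), add(SZ, SSZ))
  →3  add(add(SZ, SSZ), mul(add(Z, mul(Z, SZ)), add(SZ, SSZ)))
  →4  add(S(add(Z, SSZ)), mul(add(Z, mul(Z, SZ)), add(SZ, SSZ)))
  →5  S(add(add(Z, SSZ), mul(add(Z, mul(Z, SZ)), add(SZ, SSZ))))
  →6  S(add(SSZ, mul(add(Z, mul(Z, SZ)), add(SZ, SSZ))))
  →7  S(S(add(SZ, mul(add(Z, mul(Z, SZ)), add(SZ, SSZ)))))
  →8  S(S(S(add(Z, mul(add(Z, mul(Z, SZ)), add(SZ, SSZ))))))
  →9  S(S(S(mul(add(Z, mul(Z, SZ)), add(SZ, SSZ)))))
  →10  S(S(S(mul(mul(Z, SZ), add(SZ, SSZ)))))
  →11  S(S(S(mul(Z, add(SZ, SSZ)))))
  →12  SSSZ

Answer: YES — reaches normal form SSSZ in 12 ≤ 13 steps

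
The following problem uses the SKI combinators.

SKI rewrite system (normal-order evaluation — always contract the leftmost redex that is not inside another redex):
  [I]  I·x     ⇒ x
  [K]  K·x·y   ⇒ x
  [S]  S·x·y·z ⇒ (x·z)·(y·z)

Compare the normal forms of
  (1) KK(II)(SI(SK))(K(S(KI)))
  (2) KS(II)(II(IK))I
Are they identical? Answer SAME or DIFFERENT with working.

Term A:
  start: KK(II)(SI(SK))(K(S(KI)))
  →1  K(SI(SK))(K(S(KI)))
  →2  SI(SK)

Term B:
  start: KS(II)(II(IK))I
  →1  S(II(IK))I
  →2  S(I(IK))I
  →3  S(IK)I
  →4  SKI

Answer: DIFFERENT — A ⇓ SI(SK), B ⇓ SKI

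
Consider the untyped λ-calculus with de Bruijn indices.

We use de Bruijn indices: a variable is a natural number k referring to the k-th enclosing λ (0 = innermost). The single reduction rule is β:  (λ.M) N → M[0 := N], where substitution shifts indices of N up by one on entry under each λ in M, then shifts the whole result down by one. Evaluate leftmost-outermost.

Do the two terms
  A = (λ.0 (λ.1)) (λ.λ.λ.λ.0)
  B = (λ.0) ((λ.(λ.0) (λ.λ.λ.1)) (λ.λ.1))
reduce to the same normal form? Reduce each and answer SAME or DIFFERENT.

Term A:
  start: (λ.0 (λ.1)) (λ.λ.λ.λ.0)
  step 1: (λ.λ.λ.λ.0) (λ.λ.λ.λ.λ.0)
  step 2: λ.λ.λ.0

Term B:
  start: (λ.0) ((λ.(λ.0) (λ.λ.λ.1)) (λ.λ.1))
  step 1: (λ.(λ.0) (λ.λ.λ.1)) (λ.λ.1)
  step 2: (λ.0) (λ.λ.λ.1)
  step 3: λ.λ.λ.1

Answer: DIFFERENT — A ⇓ λ.λ.λ.0, B ⇓ λ.λ.λ.1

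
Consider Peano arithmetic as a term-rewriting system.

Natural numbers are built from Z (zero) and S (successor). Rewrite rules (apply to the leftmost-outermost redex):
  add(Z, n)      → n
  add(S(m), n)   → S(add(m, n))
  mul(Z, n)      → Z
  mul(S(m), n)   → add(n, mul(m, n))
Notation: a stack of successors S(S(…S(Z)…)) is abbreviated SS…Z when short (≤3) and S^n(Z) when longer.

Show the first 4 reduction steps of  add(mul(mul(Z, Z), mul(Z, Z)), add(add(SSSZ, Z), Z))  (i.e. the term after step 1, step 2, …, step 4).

Answer: after 4 steps: add(S(add(SSZ, Z)), Z)

Working:
  start: add(mul(mul(Z, Z), mul(Z, Z)), add(add(SSSZ, Z), Z))
  step 1: add(mul(Z, mul(Z, Z)), add(add(SSSZ, Z), Z))
  step 2: add(Z, add(add(SSSZ, Z), Z))
  step 3: add(add(SSSZ, Z), Z)
  step 4: add(S(add(SSZ, Z)), Z)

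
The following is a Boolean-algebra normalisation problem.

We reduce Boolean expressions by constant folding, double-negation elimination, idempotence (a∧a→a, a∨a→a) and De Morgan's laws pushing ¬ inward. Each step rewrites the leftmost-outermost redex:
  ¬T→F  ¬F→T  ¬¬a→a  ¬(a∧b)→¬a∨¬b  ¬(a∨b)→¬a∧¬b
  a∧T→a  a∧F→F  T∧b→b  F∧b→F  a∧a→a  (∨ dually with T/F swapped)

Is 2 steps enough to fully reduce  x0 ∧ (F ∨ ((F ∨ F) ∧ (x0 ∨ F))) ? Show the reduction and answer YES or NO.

  start: x0 ∧ (F ∨ ((F ∨ F) ∧ (x0 ∨ F)))
  step 1: x0 ∧ ((F ∨ F) ∧ (x0 ∨ F))
  step 2: x0 ∧ (F ∧ (x0 ∨ F))

Answer: NO — after 2 steps the term is x0 ∧ (F ∧ (x0 ∨ F)), not yet normal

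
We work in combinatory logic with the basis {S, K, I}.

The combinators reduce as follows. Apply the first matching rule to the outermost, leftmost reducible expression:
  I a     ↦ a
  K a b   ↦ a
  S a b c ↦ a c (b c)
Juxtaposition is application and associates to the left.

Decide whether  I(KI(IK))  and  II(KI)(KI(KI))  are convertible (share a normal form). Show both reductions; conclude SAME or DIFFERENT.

Term A:
  start: I(KI(IK))
  [1] KI(IK)
  [2] I

Term B:
  start: II(KI)(KI(KI))
  [1] I(KI)(KI(KI))
  [2] KI(KI(KI))
  [3] I

Answer: SAME — A ⇓ I, B ⇓ I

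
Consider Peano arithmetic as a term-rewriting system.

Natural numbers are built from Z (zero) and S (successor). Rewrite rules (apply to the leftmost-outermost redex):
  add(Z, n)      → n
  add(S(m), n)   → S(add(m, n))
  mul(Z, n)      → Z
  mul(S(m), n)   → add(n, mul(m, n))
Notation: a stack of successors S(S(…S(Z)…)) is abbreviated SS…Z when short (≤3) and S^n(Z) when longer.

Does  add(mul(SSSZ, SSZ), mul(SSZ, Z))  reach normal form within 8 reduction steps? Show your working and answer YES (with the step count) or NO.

  start: add(mul(SSSZ, SSZ), mul(SSZ, Z))
  →1  add(add(SSZ, mul(SSZ, SSZ)), mul(SSZ, Z))
  →2  add(S(add(SZ, mul(SSZ, SSZ))), mul(SSZ, Z))
  →3  S(add(add(SZ, mul(SSZ, SSZ)), mul(SSZ, Z)))
  →4  S(add(S(add(Z, mul(SSZ, SSZ))), mul(SSZ, Z)))
  →5  S(S(add(add(Z, mul(SSZ, SSZ)), mul(SSZ, Z))))
  →6  S(S(add(mul(SSZ, SSZ), mul(SSZ, Z))))
  →7  S(S(add(add(SSZ, mul(SZ, SSZ)), mul(SSZ, Z))))
  →8  S(S(add(S(add(SZ, mul(SZ, SSZ))), mul(SSZ, Z))))

Answer: NO — after 8 steps the term is S(S(add(S(add(SZ, mul(SZ, SSZ))), mul(SSZ, Z)))), not yet normal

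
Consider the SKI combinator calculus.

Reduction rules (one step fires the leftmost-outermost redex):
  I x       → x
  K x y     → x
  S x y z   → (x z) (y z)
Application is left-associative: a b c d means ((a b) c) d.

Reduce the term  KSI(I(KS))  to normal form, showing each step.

  start: KSI(I(KS))
  step 1: S(I(KS))
  step 2: S(KS)

Answer: normal form = S(KS)  (in 2 steps)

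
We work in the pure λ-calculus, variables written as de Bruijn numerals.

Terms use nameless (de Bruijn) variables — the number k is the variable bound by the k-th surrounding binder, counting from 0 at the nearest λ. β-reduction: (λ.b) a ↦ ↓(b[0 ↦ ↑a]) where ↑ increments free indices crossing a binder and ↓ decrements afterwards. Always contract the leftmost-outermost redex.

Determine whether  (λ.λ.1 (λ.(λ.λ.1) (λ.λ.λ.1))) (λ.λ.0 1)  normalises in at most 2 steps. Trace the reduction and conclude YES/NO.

Answer: NO — after 2 steps the term is λ.λ.0 (λ.(λ.λ.1) (λ.λ.λ.1)), not yet normal

Reduction:
  start: (λ.λ.1 (λ.(λ.λ.1) (λ.λ.λ.1))) (λ.λ.0 1)
  →1  λ.(λ.λ.0 1) (λ.(λ.λ.1) (λ.λ.λ.1))
  →2  λ.λ.0 (λ.(λ.λ.1) (λ.λ.λ.1))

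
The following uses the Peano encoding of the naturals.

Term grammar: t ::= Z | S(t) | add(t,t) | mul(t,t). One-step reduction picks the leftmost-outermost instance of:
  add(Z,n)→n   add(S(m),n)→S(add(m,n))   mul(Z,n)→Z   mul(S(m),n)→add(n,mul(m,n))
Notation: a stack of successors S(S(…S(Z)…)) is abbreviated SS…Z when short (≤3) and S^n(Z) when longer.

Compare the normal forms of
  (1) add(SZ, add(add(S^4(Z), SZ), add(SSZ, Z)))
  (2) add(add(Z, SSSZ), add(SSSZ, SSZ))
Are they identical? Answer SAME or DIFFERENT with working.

Term A:
  start: add(SZ, add(add(S^4(Z), SZ), add(SSZ, Z)))
  →1  S(add(Z, add(add(S^4(Z), SZ), add(SSZ, Z))))
  →2  S(add(add(S^4(Z), SZ), add(SSZ, Z)))
  →3  S(add(S(add(SSSZ, SZ)), add(SSZ, Z)))
  →4  S(S(add(add(SSSZ, SZ), add(SSZ, Z))))
  →5  S(S(add(S(add(SSZ, SZ)), add(SSZ, Z))))
  →6  S(S(S(add(add(SSZ, SZ), add(SSZ, Z)))))
  →7  S(S(S(add(S(add(SZ, SZ)), add(SSZ, Z)))))
  →8  S(S(S(S(add(add(SZ, SZ), add(SSZ, Z))))))
  →9  S(S(S(S(add(S(add(Z, SZ)), add(SSZ, Z))))))
  →10  S(S(S(S(S(add(add(Z, SZ), add(SSZ, Z)))))))
  →11  S(S(S(S(S(add(SZ, add(SSZ, Z)))))))
  →12  S(S(S(S(S(S(add(Z, add(SSZ, Z))))))))
  →13  S(S(S(S(S(S(add(SSZ, Z)))))))
  →14  S(S(S(S(S(S(S(add(SZ, Z))))))))
  →15  S(S(S(S(S(S(S(S(add(Z, Z)))))))))
  →16  S^8(Z)

Term B:
  start: add(add(Z, SSSZ), add(SSSZ, SSZ))
  →1  add(SSSZ, add(SSSZ, SSZ))
  →2  S(add(SSZ, add(SSSZ, SSZ)))
  →3  S(S(add(SZ, add(SSSZ, SSZ))))
  →4  S(S(S(add(Z, add(SSSZ, SSZ)))))
  →5  S(S(S(add(SSSZ, SSZ))))
  →6  S(S(S(S(add(SSZ, SSZ)))))
  →7  S(S(S(S(S(add(SZ, SSZ))))))
  →8  S(S(S(S(S(S(add(Z, SSZ)))))))
  →9  S^8(Z)

Answer: SAME — A ⇓ S^8(Z), B ⇓ S^8(Z)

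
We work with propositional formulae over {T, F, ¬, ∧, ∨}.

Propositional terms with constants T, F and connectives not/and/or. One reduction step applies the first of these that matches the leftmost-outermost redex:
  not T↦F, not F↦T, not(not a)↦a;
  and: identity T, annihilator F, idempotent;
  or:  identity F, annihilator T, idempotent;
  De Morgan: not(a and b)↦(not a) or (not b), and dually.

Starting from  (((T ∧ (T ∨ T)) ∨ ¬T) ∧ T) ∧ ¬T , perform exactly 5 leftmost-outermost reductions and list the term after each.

  start: (((T ∧ (T ∨ T)) ∨ ¬T) ∧ T) ∧ ¬T
  [1] ((T ∧ (T ∨ T)) ∨ ¬T) ∧ ¬T
  [2] ((T ∨ T) ∨ ¬T) ∧ ¬T
  [3] (T ∨ ¬T) ∧ ¬T
  [4] T ∧ ¬T
  [5] ¬T

Answer: after 5 steps: ¬T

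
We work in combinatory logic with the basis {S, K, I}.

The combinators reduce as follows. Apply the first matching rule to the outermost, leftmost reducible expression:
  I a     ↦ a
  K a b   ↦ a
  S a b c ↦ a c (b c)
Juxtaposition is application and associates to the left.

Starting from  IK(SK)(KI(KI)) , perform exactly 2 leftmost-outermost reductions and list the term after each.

Answer: after 2 steps: SK

Derivation:
  start: IK(SK)(KI(KI))
  [1] K(SK)(KI(KI))
  [2] SK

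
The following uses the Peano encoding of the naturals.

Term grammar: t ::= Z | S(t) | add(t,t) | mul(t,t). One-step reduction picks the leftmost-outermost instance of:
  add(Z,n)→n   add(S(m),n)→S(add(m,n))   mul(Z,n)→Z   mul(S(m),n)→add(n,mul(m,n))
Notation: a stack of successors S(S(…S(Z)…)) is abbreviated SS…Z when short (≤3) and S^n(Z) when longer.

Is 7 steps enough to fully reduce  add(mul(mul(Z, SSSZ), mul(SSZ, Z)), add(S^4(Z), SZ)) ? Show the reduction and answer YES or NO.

  start: add(mul(mul(Z, SSSZ), mul(SSZ, Z)), add(S^4(Z), SZ))
  [1] add(mul(Z, mul(SSZ, Z)), add(S^4(Z), SZ))
  [2] add(Z, add(S^4(Z), SZ))
  [3] add(S^4(Z), SZ)
  [4] S(add(SSSZ, SZ))
  [5] S(S(add(SSZ, SZ)))
  [6] S(S(S(add(SZ, SZ))))
  [7] S(S(S(S(add(Z, SZ)))))

Answer: NO — after 7 steps the term is S(S(S(S(add(Z, SZ))))), not yet normal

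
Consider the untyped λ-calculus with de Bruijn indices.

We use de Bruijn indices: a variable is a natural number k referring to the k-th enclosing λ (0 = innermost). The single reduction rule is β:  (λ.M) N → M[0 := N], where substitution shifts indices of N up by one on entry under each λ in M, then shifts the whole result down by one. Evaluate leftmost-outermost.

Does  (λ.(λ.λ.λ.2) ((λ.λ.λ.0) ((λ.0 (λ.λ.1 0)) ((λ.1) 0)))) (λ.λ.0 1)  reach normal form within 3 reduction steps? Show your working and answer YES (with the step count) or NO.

  start: (λ.(λ.λ.λ.2) ((λ.λ.λ.0) ((λ.0 (λ.λ.1 0)) ((λ.1) 0)))) (λ.λ.0 1)
  [1] (λ.λ.λ.2) ((λ.λ.λ.0) ((λ.0 (λ.λ.1 0)) ((λ.λ.λ.0 1) (λ.λ.0 1))))
  [2] λ.λ.(λ.λ.λ.0) ((λ.0 (λ.λ.1 0)) ((λ.λ.λ.0 1) (λ.λ.0 1)))
  [3] λ.λ.λ.λ.0

Answer: YES — reaches normal form λ.λ.λ.λ.0 in 3 ≤ 3 steps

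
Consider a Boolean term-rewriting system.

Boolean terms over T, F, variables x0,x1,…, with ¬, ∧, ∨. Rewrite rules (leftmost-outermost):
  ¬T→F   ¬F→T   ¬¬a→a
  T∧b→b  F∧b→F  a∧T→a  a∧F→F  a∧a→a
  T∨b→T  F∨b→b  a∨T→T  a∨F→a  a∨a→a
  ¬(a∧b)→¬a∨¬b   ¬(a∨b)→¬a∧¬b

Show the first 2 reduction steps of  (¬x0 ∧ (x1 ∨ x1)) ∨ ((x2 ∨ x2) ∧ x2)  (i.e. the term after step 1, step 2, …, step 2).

Answer: after 2 steps: (¬x0 ∧ x1) ∨ (x2 ∧ x2)

Reduction:
  start: (¬x0 ∧ (x1 ∨ x1)) ∨ ((x2 ∨ x2) ∧ x2)
  step 1: (¬x0 ∧ x1) ∨ ((x2 ∨ x2) ∧ x2)
  step 2: (¬x0 ∧ x1) ∨ (x2 ∧ x2)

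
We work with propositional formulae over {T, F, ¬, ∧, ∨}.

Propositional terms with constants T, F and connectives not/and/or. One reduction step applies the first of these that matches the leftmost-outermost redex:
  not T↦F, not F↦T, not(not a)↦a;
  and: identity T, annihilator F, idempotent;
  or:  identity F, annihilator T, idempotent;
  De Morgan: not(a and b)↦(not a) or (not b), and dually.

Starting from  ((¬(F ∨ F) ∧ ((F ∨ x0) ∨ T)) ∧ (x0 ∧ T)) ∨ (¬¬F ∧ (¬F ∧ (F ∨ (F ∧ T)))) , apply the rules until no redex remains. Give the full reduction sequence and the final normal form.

  start: ((¬(F ∨ F) ∧ ((F ∨ x0) ∨ T)) ∧ (x0 ∧ T)) ∨ (¬¬F ∧ (¬F ∧ (F ∨ (F ∧ T))))
  step 1: (((¬F ∧ ¬F) ∧ ((F ∨ x0) ∨ T)) ∧ (x0 ∧ T)) ∨ (¬¬F ∧ (¬F ∧ (F ∨ (F ∧ T))))
  step 2: ((¬F ∧ ((F ∨ x0) ∨ T)) ∧ (x0 ∧ T)) ∨ (¬¬F ∧ (¬F ∧ (F ∨ (F ∧ T))))
  step 3: ((T ∧ ((F ∨ x0) ∨ T)) ∧ (x0 ∧ T)) ∨ (¬¬F ∧ (¬F ∧ (F ∨ (F ∧ T))))
  step 4: (((F ∨ x0) ∨ T) ∧ (x0 ∧ T)) ∨ (¬¬F ∧ (¬F ∧ (F ∨ (F ∧ T))))
  step 5: (T ∧ (x0 ∧ T)) ∨ (¬¬F ∧ (¬F ∧ (F ∨ (F ∧ T))))
  step 6: (x0 ∧ T) ∨ (¬¬F ∧ (¬F ∧ (F ∨ (F ∧ T))))
  step 7: x0 ∨ (¬¬F ∧ (¬F ∧ (F ∨ (F ∧ T))))
  step 8: x0 ∨ (F ∧ (¬F ∧ (F ∨ (F ∧ T))))
  step 9: x0 ∨ F
  step 10: x0

Answer: normal form = x0  (in 10 steps)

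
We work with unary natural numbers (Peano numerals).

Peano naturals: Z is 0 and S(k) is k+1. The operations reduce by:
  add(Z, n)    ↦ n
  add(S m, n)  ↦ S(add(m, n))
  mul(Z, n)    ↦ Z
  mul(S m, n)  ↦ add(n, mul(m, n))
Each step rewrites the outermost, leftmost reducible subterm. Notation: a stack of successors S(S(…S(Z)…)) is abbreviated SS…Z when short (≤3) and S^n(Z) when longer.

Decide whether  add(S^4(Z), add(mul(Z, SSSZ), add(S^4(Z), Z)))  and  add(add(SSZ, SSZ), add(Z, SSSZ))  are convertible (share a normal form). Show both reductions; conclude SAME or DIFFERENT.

Answer: DIFFERENT — A ⇓ S^8(Z), B ⇓ S^7(Z)

Reduction:
Term A:
  start: add(S^4(Z), add(mul(Z, SSSZ), add(S^4(Z), Z)))
  →1  S(add(SSSZ, add(mul(Z, SSSZ), add(S^4(Z), Z))))
  →2  S(S(add(SSZ, add(mul(Z, SSSZ), add(S^4(Z), Z)))))
  →3  S(S(S(add(SZ, add(mul(Z, SSSZ), add(S^4(Z), Z))))))
  →4  S(S(S(S(add(Z, add(mul(Z, SSSZ), add(S^4(Z), Z)))))))
  →5  S(S(S(S(add(mul(Z, SSSZ), add(S^4(Z), Z))))))
  →6  S(S(S(S(add(Z, add(S^4(Z), Z))))))
  →7  S(S(S(S(add(S^4(Z), Z)))))
  →8  S(S(S(S(S(add(SSSZ, Z))))))
  →9  S(S(S(S(S(S(add(SSZ, Z)))))))
  →10  S(S(S(S(S(S(S(add(SZ, Z))))))))
  →11  S(S(S(S(S(S(S(S(add(Z, Z)))))))))
  →12  S^8(Z)

Term B:
  start: add(add(SSZ, SSZ), add(Z, SSSZ))
  →1  add(S(add(SZ, SSZ)), add(Z, SSSZ))
  →2  S(add(add(SZ, SSZ), add(Z, SSSZ)))
  →3  S(add(S(add(Z, SSZ)), add(Z, SSSZ)))
  →4  S(S(add(add(Z, SSZ), add(Z, SSSZ))))
  →5  S(S(add(SSZ, add(Z, SSSZ))))
  →6  S(S(S(add(SZ, add(Z, SSSZ)))))
  →7  S(S(S(S(add(Z, add(Z, SSSZ))))))
  →8  S(S(S(S(add(Z, SSSZ)))))
  →9  S^7(Z)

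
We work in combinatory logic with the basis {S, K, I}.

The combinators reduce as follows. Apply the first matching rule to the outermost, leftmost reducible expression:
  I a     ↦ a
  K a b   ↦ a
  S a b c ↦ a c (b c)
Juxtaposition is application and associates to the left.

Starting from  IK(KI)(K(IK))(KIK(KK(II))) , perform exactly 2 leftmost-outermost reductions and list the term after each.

Answer: after 2 steps: KI(KIK(KK(II)))

Working:
  start: IK(KI)(K(IK))(KIK(KK(II)))
  [1] K(KI)(K(IK))(KIK(KK(II)))
  [2] KI(KIK(KK(II)))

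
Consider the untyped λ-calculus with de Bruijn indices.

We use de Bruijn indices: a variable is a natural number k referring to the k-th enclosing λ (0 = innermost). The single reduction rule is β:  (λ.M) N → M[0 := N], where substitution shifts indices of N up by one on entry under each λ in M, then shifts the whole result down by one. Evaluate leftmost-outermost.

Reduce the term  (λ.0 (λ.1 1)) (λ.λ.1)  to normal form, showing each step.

Answer: normal form = λ.λ.λ.λ.λ.1  (in 3 steps)

Derivation:
  start: (λ.0 (λ.1 1)) (λ.λ.1)
  →1  (λ.λ.1) (λ.(λ.λ.1) (λ.λ.1))
  →2  λ.λ.(λ.λ.1) (λ.λ.1)
  →3  λ.λ.λ.λ.λ.1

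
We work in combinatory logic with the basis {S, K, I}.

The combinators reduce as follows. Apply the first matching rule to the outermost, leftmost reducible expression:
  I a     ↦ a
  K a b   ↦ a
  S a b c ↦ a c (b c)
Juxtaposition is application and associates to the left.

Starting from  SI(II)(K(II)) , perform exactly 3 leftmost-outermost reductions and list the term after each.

  start: SI(II)(K(II))
  [1] I(K(II))(II(K(II)))
  [2] K(II)(II(K(II)))
  [3] II

Answer: after 3 steps: II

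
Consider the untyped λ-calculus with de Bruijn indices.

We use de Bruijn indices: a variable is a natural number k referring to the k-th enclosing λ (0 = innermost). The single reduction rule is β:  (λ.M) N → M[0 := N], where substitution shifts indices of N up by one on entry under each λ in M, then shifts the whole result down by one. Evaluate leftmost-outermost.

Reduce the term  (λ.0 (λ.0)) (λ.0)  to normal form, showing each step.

  start: (λ.0 (λ.0)) (λ.0)
  [1] (λ.0) (λ.0)
  [2] λ.0

Answer: normal form = λ.0  (in 2 steps)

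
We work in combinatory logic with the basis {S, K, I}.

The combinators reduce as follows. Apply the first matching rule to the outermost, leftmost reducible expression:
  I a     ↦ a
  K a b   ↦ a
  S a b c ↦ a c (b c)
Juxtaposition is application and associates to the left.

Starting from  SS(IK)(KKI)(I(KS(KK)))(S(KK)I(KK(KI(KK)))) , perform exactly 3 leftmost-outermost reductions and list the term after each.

  start: SS(IK)(KKI)(I(KS(KK)))(S(KK)I(KK(KI(KK))))
  step 1: S(KKI)(IK(KKI))(I(KS(KK)))(S(KK)I(KK(KI(KK))))
  step 2: KKI(I(KS(KK)))(IK(KKI)(I(KS(KK))))(S(KK)I(KK(KI(KK))))
  step 3: K(I(KS(KK)))(IK(KKI)(I(KS(KK))))(S(KK)I(KK(KI(KK))))

Answer: after 3 steps: K(I(KS(KK)))(IK(KKI)(I(KS(KK))))(S(KK)I(KK(KI(KK))))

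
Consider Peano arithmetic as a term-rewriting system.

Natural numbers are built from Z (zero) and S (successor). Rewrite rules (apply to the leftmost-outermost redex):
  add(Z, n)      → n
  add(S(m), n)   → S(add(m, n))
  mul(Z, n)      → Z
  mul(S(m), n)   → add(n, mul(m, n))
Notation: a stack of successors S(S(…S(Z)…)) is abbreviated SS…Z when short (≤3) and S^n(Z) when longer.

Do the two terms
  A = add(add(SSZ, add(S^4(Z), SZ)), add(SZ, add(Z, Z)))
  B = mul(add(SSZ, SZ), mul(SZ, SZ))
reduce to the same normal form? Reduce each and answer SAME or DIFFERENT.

Answer: DIFFERENT — A ⇓ S^8(Z), B ⇓ SSSZ

Derivation:
Term A:
  start: add(add(SSZ, add(S^4(Z), SZ)), add(SZ, add(Z, Z)))
  →1  add(S(add(SZ, add(S^4(Z), SZ))), add(SZ, add(Z, Z)))
  →2  S(add(add(SZ, add(S^4(Z), SZ)), add(SZ, add(Z, Z))))
  →3  S(add(S(add(Z, add(S^4(Z), SZ))), add(SZ, add(Z, Z))))
  →4  S(S(add(add(Z, add(S^4(Z), SZ)), add(SZ, add(Z, Z)))))
  →5  S(S(add(add(S^4(Z), SZ), add(SZ, add(Z, Z)))))
  →6  S(S(add(S(add(SSSZ, SZ)), add(SZ, add(Z, Z)))))
  →7  S(S(S(add(add(SSSZ, SZ), add(SZ, add(Z, Z))))))
  →8  S(S(S(add(S(add(SSZ, SZ)), add(SZ, add(Z, Z))))))
  →9  S(S(S(S(add(add(SSZ, SZ), add(SZ, add(Z, Z)))))))
  →10  S(S(S(S(add(S(add(SZ, SZ)), add(SZ, add(Z, Z)))))))
  →11  S(S(S(S(S(add(add(SZ, SZ), add(SZ, add(Z, Z))))))))
  →12  S(S(S(S(S(add(S(add(Z, SZ)), add(SZ, add(Z, Z))))))))
  →13  S(S(S(S(S(S(add(add(Z, SZ), add(SZ, add(Z, Z)))))))))
  →14  S(S(S(S(S(S(add(SZ, add(SZ, add(Z, Z)))))))))
  →15  S(S(S(S(S(S(S(add(Z, add(SZ, add(Z, Z))))))))))
  →16  S(S(S(S(S(S(S(add(SZ, add(Z, Z)))))))))
  →17  S(S(S(S(S(S(S(S(add(Z, add(Z, Z))))))))))
  →18  S(S(S(S(S(S(S(S(add(Z, Z)))))))))
  →19  S^8(Z)

Term B:
  start: mul(add(SSZ, SZ), mul(SZ, SZ))
  →1  mul(S(add(SZ, SZ)), mul(SZ, SZ))
  →2  add(mul(SZ, SZ), mul(add(SZ, SZ), mul(SZ, SZ)))
  →3  add(add(SZ, mul(Z, SZ)), mul(add(SZ, SZ), mul(SZ, SZ)))
  →4  add(S(add(Z, mul(Z, SZ))), mul(add(SZ, SZ), mul(SZ, SZ)))
  →5  S(add(add(Z, mul(Z, SZ)), mul(add(SZ, SZ), mul(SZ, SZ))))
  →6  S(add(mul(Z, SZ), mul(add(SZ, SZ), mul(SZ, SZ))))
  →7  S(add(Z, mul(add(SZ, SZ), mul(SZ, SZ))))
  →8  S(mul(add(SZ, SZ), mul(SZ, SZ)))
  →9  S(mul(S(add(Z, SZ)), mul(SZ, SZ)))
  →10  S(add(mul(SZ, SZ), mul(add(Z, SZ), mul(SZ, SZ))))
  →11  S(add(add(SZ, mul(Z, SZ)), mul(add(Z, SZ), mul(SZ, SZ))))
  →12  S(add(S(add(Z, mul(Z, SZ))), mul(add(Z, SZ), mul(SZ, SZ))))
  →13  S(S(add(add(Z, mul(Z, SZ)), mul(add(Z, SZ), mul(SZ, SZ)))))
  →14  S(S(add(mul(Z, SZ), mul(add(Z, SZ), mul(SZ, SZ)))))
  →15  S(S(add(Z, mul(add(Z, SZ), mul(SZ, SZ)))))
  →16  S(S(mul(add(Z, SZ), mul(SZ, SZ))))
  →17  S(S(mul(SZ, mul(SZ, SZ))))
  →18  S(S(add(mul(SZ, SZ), mul(Z, mul(SZ, SZ)))))
  →19  S(S(add(add(SZ, mul(Z, SZ)), mul(Z, mul(SZ, SZ)))))
  →20  S(S(add(S(add(Z, mul(Z, SZ))), mul(Z, mul(SZ, SZ)))))
  →21  S(S(S(add(add(Z, mul(Z, SZ)), mul(Z, mul(SZ, SZ))))))
  →22  S(S(S(add(mul(Z, SZ), mul(Z, mul(SZ, SZ))))))
  →23  S(S(S(add(Z, mul(Z, mul(SZ, SZ))))))
  →24  S(S(S(mul(Z, mul(SZ, SZ)))))
  →25  SSSZ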